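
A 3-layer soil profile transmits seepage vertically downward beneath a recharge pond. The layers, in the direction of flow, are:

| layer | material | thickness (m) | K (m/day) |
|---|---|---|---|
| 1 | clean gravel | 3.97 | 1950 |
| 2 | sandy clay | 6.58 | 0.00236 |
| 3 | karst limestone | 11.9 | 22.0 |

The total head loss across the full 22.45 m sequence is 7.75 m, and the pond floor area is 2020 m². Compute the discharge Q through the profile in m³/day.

5.61

Flow is perpendicular to layering, so the layers act in series and the equivalent K is the thickness-weighted harmonic mean.
Total thickness L = 3.97 + 6.58 + 11.9 = 22.45 m.
Σ(b_i/K_i) = 3.97/1950 + 6.58/0.00236 + 11.9/22.0 = 2789 d.
K_eq = L / Σ(b_i/K_i) = 22.45 / 2789 = 0.008050 m/day.
Q = K_eq · A · (Δh/L) = 0.008050 × 2020 × (7.75/22.45) = 5.614 m³/day.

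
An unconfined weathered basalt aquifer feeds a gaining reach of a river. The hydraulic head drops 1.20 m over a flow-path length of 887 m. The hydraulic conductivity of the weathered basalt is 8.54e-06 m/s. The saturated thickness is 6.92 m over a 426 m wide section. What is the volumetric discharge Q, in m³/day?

Convert K: 8.54e-06 m/s × 86400 = 0.7379 m/day.
Cross-sectional area A = 426 × 6.92 = 2948 m².
Hydraulic gradient i = Δh / L = 1.20 / 887 = 0.001353.
Darcy's law: Q = K · A · i = 0.7379 × 2948 × 0.001353 = 2.943 m³/day.

2.94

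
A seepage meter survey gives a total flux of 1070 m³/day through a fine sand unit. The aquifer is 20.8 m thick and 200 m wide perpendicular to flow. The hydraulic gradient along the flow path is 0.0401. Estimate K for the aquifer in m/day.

6.41

Cross-sectional area A = 200 × 20.8 = 4160 m².
Hydraulic gradient i = 0.0401.
From Q = K·A·i, K = Q / (A·i) = 1070 / (4160 × 0.04010) = 6.414 m/day.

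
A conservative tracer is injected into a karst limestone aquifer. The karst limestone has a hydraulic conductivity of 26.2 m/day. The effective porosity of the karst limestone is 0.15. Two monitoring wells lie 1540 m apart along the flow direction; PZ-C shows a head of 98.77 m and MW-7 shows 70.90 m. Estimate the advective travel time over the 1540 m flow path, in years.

1.33

Hydraulic gradient i = (98.77 − 70.90) / 1540 = 27.87 / 1540 = 0.01810.
Darcy flux q = K · i = 26.20 × 0.01810 = 0.4742 m/day.
Seepage velocity v = q / n_e = 0.4742 / 0.15 = 3.161 m/day.
Travel time t = L / v = 1540 / 3.161 = 487.2 days = 1.334 years.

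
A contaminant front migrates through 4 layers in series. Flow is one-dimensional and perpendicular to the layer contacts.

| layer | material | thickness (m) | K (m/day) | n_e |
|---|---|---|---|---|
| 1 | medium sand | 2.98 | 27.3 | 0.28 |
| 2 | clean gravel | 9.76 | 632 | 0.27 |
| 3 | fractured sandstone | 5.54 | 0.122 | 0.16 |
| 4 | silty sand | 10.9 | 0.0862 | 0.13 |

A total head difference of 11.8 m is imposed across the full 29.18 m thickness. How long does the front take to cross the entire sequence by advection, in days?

84.1

With flow normal to the layers, continuity requires the same specific discharge q through every layer.
Σ(b_i/K_i) = 2.98/27.3 + 9.76/632 + 5.54/0.122 + 10.9/0.0862 = 172.0 d.
q = Δh / Σ(b_i/K_i) = 11.8 / 172.0 = 0.06861 m/day.
In each layer the seepage velocity is v_i = q/n_i, so the layer transit time is t_i = b_i·n_i / q:
  layer 1 (medium sand): t_1 = 2.98 × 0.28 / 0.06861 = 12.16 d
  layer 2 (clean gravel): t_2 = 9.76 × 0.27 / 0.06861 = 38.41 d
  layer 3 (fractured sandstone): t_3 = 5.54 × 0.16 / 0.06861 = 12.92 d
  layer 4 (silty sand): t_4 = 10.9 × 0.13 / 0.06861 = 20.65 d
Total t = Σ t_i = 84.14 days.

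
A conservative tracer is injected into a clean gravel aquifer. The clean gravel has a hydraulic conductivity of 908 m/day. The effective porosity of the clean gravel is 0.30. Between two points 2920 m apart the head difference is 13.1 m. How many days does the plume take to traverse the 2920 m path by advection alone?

Hydraulic gradient i = Δh / L = 13.1 / 2920 = 0.004486.
Darcy flux q = K · i = 908.0 × 0.004486 = 4.074 m/day.
Seepage velocity v = q / n_e = 4.074 / 0.30 = 13.58 m/day.
Travel time t = L / v = 2920 / 13.58 = 215.0 days.

215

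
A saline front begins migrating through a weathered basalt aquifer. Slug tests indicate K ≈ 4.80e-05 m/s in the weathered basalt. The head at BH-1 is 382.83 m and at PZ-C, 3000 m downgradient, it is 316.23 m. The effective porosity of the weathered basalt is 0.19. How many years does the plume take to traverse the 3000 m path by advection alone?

17.0

Convert K: 4.80e-05 m/s × 86400 = 4.147 m/day.
Hydraulic gradient i = (382.83 − 316.23) / 3000 = 66.6 / 3000 = 0.02220.
Darcy flux q = K · i = 4.147 × 0.02220 = 0.09207 m/day.
Seepage velocity v = q / n_e = 0.09207 / 0.19 = 0.4846 m/day.
Travel time t = L / v = 3000 / 0.4846 = 6191 days = 16.95 years.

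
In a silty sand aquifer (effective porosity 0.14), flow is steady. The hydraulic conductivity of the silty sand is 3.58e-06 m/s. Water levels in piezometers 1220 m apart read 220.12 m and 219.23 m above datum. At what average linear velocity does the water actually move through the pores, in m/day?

0.00161

Convert K: 3.58e-06 m/s × 86400 = 0.3093 m/day.
Hydraulic gradient i = (220.12 − 219.23) / 1220 = 0.89 / 1220 = 0.0007295.
Darcy flux q = K · i = 0.3093 × 0.0007295 = 0.0002256 m/day.
Seepage velocity v = q / n_e = 0.0002256 / 0.14 = 0.001612 m/day.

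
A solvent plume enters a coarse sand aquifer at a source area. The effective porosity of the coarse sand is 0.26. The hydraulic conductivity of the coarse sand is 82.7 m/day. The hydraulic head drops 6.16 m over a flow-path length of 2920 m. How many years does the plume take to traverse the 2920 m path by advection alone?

Hydraulic gradient i = Δh / L = 6.16 / 2920 = 0.002110.
Darcy flux q = K · i = 82.70 × 0.002110 = 0.1745 m/day.
Seepage velocity v = q / n_e = 0.1745 / 0.26 = 0.6710 m/day.
Travel time t = L / v = 2920 / 0.6710 = 4352 days = 11.91 years.

11.9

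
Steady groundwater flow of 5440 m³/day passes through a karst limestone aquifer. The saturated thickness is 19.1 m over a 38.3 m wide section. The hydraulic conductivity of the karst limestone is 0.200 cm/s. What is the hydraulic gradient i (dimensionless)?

0.0430

Convert K: 0.200 cm/s × 864 = 172.8 m/day.
Cross-sectional area A = 38.3 × 19.1 = 731.5 m².
From Q = K·A·i, i = Q / (K·A) = 5440 / (172.8 × 731.5) = 0.04304.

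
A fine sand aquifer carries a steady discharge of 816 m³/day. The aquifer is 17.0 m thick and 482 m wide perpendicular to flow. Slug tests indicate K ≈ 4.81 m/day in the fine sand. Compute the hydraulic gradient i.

0.0207

Cross-sectional area A = 482 × 17.0 = 8194 m².
From Q = K·A·i, i = Q / (K·A) = 816 / (4.810 × 8194) = 0.02070.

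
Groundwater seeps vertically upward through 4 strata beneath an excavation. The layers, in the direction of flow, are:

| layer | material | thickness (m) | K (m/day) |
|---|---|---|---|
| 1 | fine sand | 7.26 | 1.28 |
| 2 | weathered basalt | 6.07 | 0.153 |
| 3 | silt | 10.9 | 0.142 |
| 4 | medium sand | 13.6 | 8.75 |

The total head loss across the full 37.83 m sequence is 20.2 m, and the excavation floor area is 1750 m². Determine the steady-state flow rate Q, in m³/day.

286

Flow is perpendicular to layering, so the layers act in series and the equivalent K is the thickness-weighted harmonic mean.
Total thickness L = 7.26 + 6.07 + 10.9 + 13.6 = 37.83 m.
Σ(b_i/K_i) = 7.26/1.28 + 6.07/0.153 + 10.9/0.142 + 13.6/8.75 = 123.7 d.
K_eq = L / Σ(b_i/K_i) = 37.83 / 123.7 = 0.3059 m/day.
Q = K_eq · A · (Δh/L) = 0.3059 × 1750 × (20.2/37.83) = 285.9 m³/day.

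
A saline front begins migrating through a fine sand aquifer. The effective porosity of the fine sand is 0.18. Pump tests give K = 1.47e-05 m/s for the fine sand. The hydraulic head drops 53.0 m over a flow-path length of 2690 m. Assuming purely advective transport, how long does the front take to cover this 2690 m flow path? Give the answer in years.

Convert K: 1.47e-05 m/s × 86400 = 1.270 m/day.
Hydraulic gradient i = Δh / L = 53.0 / 2690 = 0.01970.
Darcy flux q = K · i = 1.270 × 0.01970 = 0.02502 m/day.
Seepage velocity v = q / n_e = 0.02502 / 0.18 = 0.1390 m/day.
Travel time t = L / v = 2690 / 0.1390 = 19350 days = 52.98 years.

53.0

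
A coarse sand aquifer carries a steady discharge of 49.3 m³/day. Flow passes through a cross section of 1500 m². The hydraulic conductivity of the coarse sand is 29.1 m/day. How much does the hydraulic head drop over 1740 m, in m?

From Q = K·A·i, i = Q / (K·A) = 49.3 / (29.10 × 1500) = 0.001129.
Head loss Δh = i · L = 0.001129 × 1740 = 1.965 m.

1.97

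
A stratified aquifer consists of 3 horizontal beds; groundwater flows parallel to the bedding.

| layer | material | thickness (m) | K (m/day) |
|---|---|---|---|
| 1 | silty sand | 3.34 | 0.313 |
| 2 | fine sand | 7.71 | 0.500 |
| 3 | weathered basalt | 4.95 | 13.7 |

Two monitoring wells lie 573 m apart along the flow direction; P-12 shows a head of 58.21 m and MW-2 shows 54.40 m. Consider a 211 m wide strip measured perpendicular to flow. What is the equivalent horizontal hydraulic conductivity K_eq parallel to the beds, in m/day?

4.54

Flow is parallel to layering, so each bed carries its own Darcy discharge and the transmissivities add.
Σ(K_i·b_i) = 0.313×3.34 + 0.500×7.71 + 13.7×4.95 = 72.72 m²/day.
Total thickness b = 16.00 m, so K_eq = Σ(K_i·b_i)/b = 4.545 m/day.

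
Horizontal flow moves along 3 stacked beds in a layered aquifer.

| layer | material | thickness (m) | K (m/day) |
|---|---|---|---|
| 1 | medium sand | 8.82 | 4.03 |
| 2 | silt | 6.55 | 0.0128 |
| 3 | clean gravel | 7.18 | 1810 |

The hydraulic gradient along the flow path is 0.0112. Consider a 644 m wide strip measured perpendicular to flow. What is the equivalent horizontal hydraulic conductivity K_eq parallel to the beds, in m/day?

578

Flow is parallel to layering, so each bed carries its own Darcy discharge and the transmissivities add.
Σ(K_i·b_i) = 4.03×8.82 + 0.0128×6.55 + 1810×7.18 = 13031 m²/day.
Total thickness b = 22.55 m, so K_eq = Σ(K_i·b_i)/b = 577.9 m/day.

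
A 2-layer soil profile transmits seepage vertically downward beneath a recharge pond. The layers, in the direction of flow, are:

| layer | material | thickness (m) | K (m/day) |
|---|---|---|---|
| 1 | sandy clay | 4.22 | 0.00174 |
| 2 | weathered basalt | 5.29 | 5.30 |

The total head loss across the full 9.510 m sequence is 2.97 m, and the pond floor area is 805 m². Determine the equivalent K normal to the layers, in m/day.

0.00392

Flow is perpendicular to layering, so the layers act in series and the equivalent K is the thickness-weighted harmonic mean.
Total thickness L = 4.22 + 5.29 = 9.510 m.
Σ(b_i/K_i) = 4.22/0.00174 + 5.29/5.30 = 2426 d.
K_eq = L / Σ(b_i/K_i) = 9.510 / 2426 = 0.003920 m/day.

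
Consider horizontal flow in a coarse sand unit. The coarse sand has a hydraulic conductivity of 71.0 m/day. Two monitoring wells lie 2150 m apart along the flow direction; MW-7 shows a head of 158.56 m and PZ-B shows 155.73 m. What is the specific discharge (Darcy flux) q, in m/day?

0.0935

Hydraulic gradient i = (158.56 − 155.73) / 2150 = 2.83 / 2150 = 0.001316.
Specific discharge q = K · i = 71.00 × 0.001316 = 0.09346 m/day.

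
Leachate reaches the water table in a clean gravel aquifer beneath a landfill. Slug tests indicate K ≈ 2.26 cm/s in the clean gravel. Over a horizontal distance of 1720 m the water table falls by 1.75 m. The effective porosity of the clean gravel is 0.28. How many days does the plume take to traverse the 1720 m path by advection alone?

Convert K: 2.26 cm/s × 864 = 1953 m/day.
Hydraulic gradient i = Δh / L = 1.75 / 1720 = 0.001017.
Darcy flux q = K · i = 1953 × 0.001017 = 1.987 m/day.
Seepage velocity v = q / n_e = 1.987 / 0.28 = 7.095 m/day.
Travel time t = L / v = 1720 / 7.095 = 242.4 days.

242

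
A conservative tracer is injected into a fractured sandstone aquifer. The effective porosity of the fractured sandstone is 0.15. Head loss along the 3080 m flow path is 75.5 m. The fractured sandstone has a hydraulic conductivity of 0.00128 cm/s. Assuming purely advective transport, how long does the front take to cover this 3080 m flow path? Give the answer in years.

Convert K: 0.00128 cm/s × 864 = 1.106 m/day.
Hydraulic gradient i = Δh / L = 75.5 / 3080 = 0.02451.
Darcy flux q = K · i = 1.106 × 0.02451 = 0.02711 m/day.
Seepage velocity v = q / n_e = 0.02711 / 0.15 = 0.1807 m/day.
Travel time t = L / v = 3080 / 0.1807 = 17042 days = 46.66 years.

46.7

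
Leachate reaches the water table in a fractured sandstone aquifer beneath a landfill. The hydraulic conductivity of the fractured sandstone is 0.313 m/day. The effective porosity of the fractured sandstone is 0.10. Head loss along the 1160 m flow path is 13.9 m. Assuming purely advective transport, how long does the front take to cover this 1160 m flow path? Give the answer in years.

Hydraulic gradient i = Δh / L = 13.9 / 1160 = 0.01198.
Darcy flux q = K · i = 0.3130 × 0.01198 = 0.003751 m/day.
Seepage velocity v = q / n_e = 0.003751 / 0.10 = 0.03751 m/day.
Travel time t = L / v = 1160 / 0.03751 = 30928 days = 84.68 years.

84.7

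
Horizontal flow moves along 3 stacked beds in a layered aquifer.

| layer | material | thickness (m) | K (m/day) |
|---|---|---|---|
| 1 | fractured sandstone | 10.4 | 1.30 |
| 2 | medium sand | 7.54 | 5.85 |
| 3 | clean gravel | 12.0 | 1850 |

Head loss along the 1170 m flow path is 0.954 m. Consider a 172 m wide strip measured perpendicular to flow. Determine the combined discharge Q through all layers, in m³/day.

Flow is parallel to layering, so each bed carries its own Darcy discharge and the transmissivities add.
Σ(K_i·b_i) = 1.30×10.4 + 5.85×7.54 + 1850×12.0 = 22258 m²/day.
Hydraulic gradient i = Δh / L = 0.954 / 1170 = 0.0008154.
Q = Σ(K_i·b_i) · W · i = 22258 × 172 × 0.0008154 = 3122 m³/day.

3120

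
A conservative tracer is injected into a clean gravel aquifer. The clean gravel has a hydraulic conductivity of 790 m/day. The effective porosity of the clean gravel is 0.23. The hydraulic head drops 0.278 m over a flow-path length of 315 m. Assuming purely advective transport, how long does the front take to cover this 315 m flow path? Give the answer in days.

Hydraulic gradient i = Δh / L = 0.278 / 315 = 0.0008825.
Darcy flux q = K · i = 790.0 × 0.0008825 = 0.6972 m/day.
Seepage velocity v = q / n_e = 0.6972 / 0.23 = 3.031 m/day.
Travel time t = L / v = 315 / 3.031 = 103.9 days.

104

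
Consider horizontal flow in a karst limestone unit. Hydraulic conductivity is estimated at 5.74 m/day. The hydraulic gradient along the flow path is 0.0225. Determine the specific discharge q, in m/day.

Hydraulic gradient i = 0.0225.
Specific discharge q = K · i = 5.740 × 0.02250 = 0.1291 m/day.

0.129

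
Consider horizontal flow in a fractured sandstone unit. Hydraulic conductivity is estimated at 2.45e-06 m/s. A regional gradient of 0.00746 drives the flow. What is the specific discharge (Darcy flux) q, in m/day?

0.00158

Convert K: 2.45e-06 m/s × 86400 = 0.2117 m/day.
Hydraulic gradient i = 0.00746.
Specific discharge q = K · i = 0.2117 × 0.007460 = 0.001579 m/day.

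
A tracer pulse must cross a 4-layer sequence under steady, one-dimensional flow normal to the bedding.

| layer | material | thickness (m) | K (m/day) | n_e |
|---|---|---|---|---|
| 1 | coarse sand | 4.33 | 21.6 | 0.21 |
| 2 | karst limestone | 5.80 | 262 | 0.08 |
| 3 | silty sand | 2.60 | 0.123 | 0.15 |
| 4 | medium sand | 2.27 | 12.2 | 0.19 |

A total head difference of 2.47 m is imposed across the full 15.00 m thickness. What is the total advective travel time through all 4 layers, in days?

19.1

With flow normal to the layers, continuity requires the same specific discharge q through every layer.
Σ(b_i/K_i) = 4.33/21.6 + 5.80/262 + 2.60/0.123 + 2.27/12.2 = 21.55 d.
q = Δh / Σ(b_i/K_i) = 2.47 / 21.55 = 0.1146 m/day.
In each layer the seepage velocity is v_i = q/n_i, so the layer transit time is t_i = b_i·n_i / q:
  layer 1 (coarse sand): t_1 = 4.33 × 0.21 / 0.1146 = 7.932 d
  layer 2 (karst limestone): t_2 = 5.80 × 0.08 / 0.1146 = 4.048 d
  layer 3 (silty sand): t_3 = 2.60 × 0.15 / 0.1146 = 3.402 d
  layer 4 (medium sand): t_4 = 2.27 × 0.19 / 0.1146 = 3.762 d
Total t = Σ t_i = 19.14 days.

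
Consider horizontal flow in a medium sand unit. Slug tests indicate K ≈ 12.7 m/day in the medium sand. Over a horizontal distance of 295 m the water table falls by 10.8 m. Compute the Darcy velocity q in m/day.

0.465

Hydraulic gradient i = Δh / L = 10.8 / 295 = 0.03661.
Specific discharge q = K · i = 12.70 × 0.03661 = 0.4649 m/day.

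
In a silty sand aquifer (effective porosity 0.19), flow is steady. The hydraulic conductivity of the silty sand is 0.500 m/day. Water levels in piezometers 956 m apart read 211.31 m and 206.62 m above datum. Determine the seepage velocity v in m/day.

Hydraulic gradient i = (211.31 − 206.62) / 956 = 4.69 / 956 = 0.004906.
Darcy flux q = K · i = 0.5000 × 0.004906 = 0.002453 m/day.
Seepage velocity v = q / n_e = 0.002453 / 0.19 = 0.01291 m/day.

0.0129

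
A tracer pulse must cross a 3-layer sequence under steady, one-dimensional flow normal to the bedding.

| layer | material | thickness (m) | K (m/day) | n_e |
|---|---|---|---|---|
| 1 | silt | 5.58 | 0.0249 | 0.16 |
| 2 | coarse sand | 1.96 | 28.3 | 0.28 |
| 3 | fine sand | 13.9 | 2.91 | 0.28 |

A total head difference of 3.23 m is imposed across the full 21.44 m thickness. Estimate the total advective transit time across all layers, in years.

With flow normal to the layers, continuity requires the same specific discharge q through every layer.
Σ(b_i/K_i) = 5.58/0.0249 + 1.96/28.3 + 13.9/2.91 = 228.9 d.
q = Δh / Σ(b_i/K_i) = 3.23 / 228.9 = 0.01411 m/day.
In each layer the seepage velocity is v_i = q/n_i, so the layer transit time is t_i = b_i·n_i / q:
  layer 1 (silt): t_1 = 5.58 × 0.16 / 0.01411 = 63.28 d
  layer 2 (coarse sand): t_2 = 1.96 × 0.28 / 0.01411 = 38.90 d
  layer 3 (fine sand): t_3 = 13.9 × 0.28 / 0.01411 = 275.9 d
Total t = Σ t_i = 378.0 days = 1.035 years.

1.04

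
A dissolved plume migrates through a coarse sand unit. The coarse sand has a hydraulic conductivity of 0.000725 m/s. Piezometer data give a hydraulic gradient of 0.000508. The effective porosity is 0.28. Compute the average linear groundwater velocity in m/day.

0.114

Convert K: 0.000725 m/s × 86400 = 62.64 m/day.
Hydraulic gradient i = 0.000508.
Darcy flux q = K · i = 62.64 × 0.0005080 = 0.03182 m/day.
Seepage velocity v = q / n_e = 0.03182 / 0.28 = 0.1136 m/day.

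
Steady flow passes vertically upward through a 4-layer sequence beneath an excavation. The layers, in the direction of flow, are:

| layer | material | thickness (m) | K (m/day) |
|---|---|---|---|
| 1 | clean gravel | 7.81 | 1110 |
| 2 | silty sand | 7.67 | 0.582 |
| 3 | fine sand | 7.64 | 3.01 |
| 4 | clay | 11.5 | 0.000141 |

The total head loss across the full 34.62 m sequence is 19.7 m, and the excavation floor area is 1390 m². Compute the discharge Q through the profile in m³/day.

Flow is perpendicular to layering, so the layers act in series and the equivalent K is the thickness-weighted harmonic mean.
Total thickness L = 7.81 + 7.67 + 7.64 + 11.5 = 34.62 m.
Σ(b_i/K_i) = 7.81/1110 + 7.67/0.582 + 7.64/3.01 + 11.5/0.000141 = 81576 d.
K_eq = L / Σ(b_i/K_i) = 34.62 / 81576 = 0.0004244 m/day.
Q = K_eq · A · (Δh/L) = 0.0004244 × 1390 × (19.7/34.62) = 0.3357 m³/day.

0.336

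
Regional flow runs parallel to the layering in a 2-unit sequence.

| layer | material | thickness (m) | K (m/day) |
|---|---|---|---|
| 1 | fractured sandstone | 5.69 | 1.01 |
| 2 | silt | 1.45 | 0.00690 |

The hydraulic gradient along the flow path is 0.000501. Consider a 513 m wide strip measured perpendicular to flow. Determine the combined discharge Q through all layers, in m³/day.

1.48

Flow is parallel to layering, so each bed carries its own Darcy discharge and the transmissivities add.
Σ(K_i·b_i) = 1.01×5.69 + 0.00690×1.45 = 5.757 m²/day.
Hydraulic gradient i = 0.000501.
Q = Σ(K_i·b_i) · W · i = 5.757 × 513 × 0.0005010 = 1.480 m³/day.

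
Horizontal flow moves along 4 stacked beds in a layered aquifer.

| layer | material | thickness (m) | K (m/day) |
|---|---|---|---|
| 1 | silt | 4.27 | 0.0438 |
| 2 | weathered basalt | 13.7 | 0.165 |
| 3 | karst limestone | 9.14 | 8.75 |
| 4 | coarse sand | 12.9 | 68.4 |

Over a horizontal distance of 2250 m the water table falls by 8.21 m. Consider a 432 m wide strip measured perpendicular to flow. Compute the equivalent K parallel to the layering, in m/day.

Flow is parallel to layering, so each bed carries its own Darcy discharge and the transmissivities add.
Σ(K_i·b_i) = 0.0438×4.27 + 0.165×13.7 + 8.75×9.14 + 68.4×12.9 = 964.8 m²/day.
Total thickness b = 40.01 m, so K_eq = Σ(K_i·b_i)/b = 24.11 m/day.

24.1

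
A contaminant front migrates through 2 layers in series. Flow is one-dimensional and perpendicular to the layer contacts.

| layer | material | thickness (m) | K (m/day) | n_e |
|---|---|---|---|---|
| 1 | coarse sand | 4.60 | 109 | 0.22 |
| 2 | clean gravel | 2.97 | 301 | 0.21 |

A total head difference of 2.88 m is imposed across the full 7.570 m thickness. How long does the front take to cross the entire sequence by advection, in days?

0.0296

With flow normal to the layers, continuity requires the same specific discharge q through every layer.
Σ(b_i/K_i) = 4.60/109 + 2.97/301 = 0.05207 d.
q = Δh / Σ(b_i/K_i) = 2.88 / 0.05207 = 55.31 m/day.
In each layer the seepage velocity is v_i = q/n_i, so the layer transit time is t_i = b_i·n_i / q:
  layer 1 (coarse sand): t_1 = 4.60 × 0.22 / 55.31 = 0.01830 d
  layer 2 (clean gravel): t_2 = 2.97 × 0.21 / 55.31 = 0.01128 d
Total t = Σ t_i = 0.02957 days.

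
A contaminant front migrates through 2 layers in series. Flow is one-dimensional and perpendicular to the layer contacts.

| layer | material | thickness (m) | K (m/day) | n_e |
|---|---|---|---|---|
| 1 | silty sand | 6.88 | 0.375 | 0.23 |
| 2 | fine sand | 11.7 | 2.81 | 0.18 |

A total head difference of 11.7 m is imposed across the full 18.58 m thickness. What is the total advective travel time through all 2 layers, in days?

With flow normal to the layers, continuity requires the same specific discharge q through every layer.
Σ(b_i/K_i) = 6.88/0.375 + 11.7/2.81 = 22.51 d.
q = Δh / Σ(b_i/K_i) = 11.7 / 22.51 = 0.5198 m/day.
In each layer the seepage velocity is v_i = q/n_i, so the layer transit time is t_i = b_i·n_i / q:
  layer 1 (silty sand): t_1 = 6.88 × 0.23 / 0.5198 = 3.044 d
  layer 2 (fine sand): t_2 = 11.7 × 0.18 / 0.5198 = 4.052 d
Total t = Σ t_i = 7.096 days.

7.10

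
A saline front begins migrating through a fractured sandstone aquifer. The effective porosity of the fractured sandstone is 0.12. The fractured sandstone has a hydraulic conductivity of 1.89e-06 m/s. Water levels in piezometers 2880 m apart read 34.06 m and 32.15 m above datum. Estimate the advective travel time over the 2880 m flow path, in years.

8740

Convert K: 1.89e-06 m/s × 86400 = 0.1633 m/day.
Hydraulic gradient i = (34.06 − 32.15) / 2880 = 1.91 / 2880 = 0.0006632.
Darcy flux q = K · i = 0.1633 × 0.0006632 = 0.0001083 m/day.
Seepage velocity v = q / n_e = 0.0001083 / 0.12 = 0.0009025 m/day.
Travel time t = L / v = 2880 / 0.0009025 = 3.191e+06 days = 8737 years.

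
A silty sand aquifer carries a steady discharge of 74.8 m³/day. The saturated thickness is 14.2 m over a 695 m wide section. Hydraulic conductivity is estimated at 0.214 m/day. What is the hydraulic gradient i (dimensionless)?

0.0354

Cross-sectional area A = 695 × 14.2 = 9869 m².
From Q = K·A·i, i = Q / (K·A) = 74.8 / (0.2140 × 9869) = 0.03542.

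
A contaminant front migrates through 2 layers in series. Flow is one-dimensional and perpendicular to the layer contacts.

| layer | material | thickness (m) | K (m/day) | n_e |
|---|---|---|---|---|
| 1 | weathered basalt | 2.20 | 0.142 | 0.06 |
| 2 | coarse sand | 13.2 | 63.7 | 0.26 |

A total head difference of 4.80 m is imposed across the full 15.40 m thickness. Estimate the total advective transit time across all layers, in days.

With flow normal to the layers, continuity requires the same specific discharge q through every layer.
Σ(b_i/K_i) = 2.20/0.142 + 13.2/63.7 = 15.70 d.
q = Δh / Σ(b_i/K_i) = 4.80 / 15.70 = 0.3057 m/day.
In each layer the seepage velocity is v_i = q/n_i, so the layer transit time is t_i = b_i·n_i / q:
  layer 1 (weathered basalt): t_1 = 2.20 × 0.06 / 0.3057 = 0.4318 d
  layer 2 (coarse sand): t_2 = 13.2 × 0.26 / 0.3057 = 11.23 d
Total t = Σ t_i = 11.66 days.

11.7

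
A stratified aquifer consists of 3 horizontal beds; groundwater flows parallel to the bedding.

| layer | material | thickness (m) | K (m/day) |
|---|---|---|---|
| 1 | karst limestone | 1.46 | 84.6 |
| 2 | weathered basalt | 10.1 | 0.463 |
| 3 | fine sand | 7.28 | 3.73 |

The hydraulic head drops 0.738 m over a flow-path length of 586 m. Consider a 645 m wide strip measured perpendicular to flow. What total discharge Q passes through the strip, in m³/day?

126

Flow is parallel to layering, so each bed carries its own Darcy discharge and the transmissivities add.
Σ(K_i·b_i) = 84.6×1.46 + 0.463×10.1 + 3.73×7.28 = 155.3 m²/day.
Hydraulic gradient i = Δh / L = 0.738 / 586 = 0.001259.
Q = Σ(K_i·b_i) · W · i = 155.3 × 645 × 0.001259 = 126.2 m³/day.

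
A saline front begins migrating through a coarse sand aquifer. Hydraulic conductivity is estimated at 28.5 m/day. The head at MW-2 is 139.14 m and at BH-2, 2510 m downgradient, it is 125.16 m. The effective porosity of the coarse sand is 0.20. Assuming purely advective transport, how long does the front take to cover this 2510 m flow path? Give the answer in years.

8.66

Hydraulic gradient i = (139.14 − 125.16) / 2510 = 13.98 / 2510 = 0.005570.
Darcy flux q = K · i = 28.50 × 0.005570 = 0.1587 m/day.
Seepage velocity v = q / n_e = 0.1587 / 0.20 = 0.7937 m/day.
Travel time t = L / v = 2510 / 0.7937 = 3162 days = 8.658 years.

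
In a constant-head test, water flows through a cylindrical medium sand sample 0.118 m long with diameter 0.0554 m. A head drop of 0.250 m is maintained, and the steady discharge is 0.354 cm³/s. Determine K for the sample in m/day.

5.99

Cross-sectional area A = π·(d/2)² = π × (0.0554/2)² = 0.002411 m².
Convert discharge: 0.354 cm³/s = 3.540e-07 m³/s.
Darcy's law rearranged: K = Q·L / (A·Δh) = 3.540e-07 × 0.118 / (0.002411 × 0.250) = 6.932e-05 m/s = 5.989 m/day.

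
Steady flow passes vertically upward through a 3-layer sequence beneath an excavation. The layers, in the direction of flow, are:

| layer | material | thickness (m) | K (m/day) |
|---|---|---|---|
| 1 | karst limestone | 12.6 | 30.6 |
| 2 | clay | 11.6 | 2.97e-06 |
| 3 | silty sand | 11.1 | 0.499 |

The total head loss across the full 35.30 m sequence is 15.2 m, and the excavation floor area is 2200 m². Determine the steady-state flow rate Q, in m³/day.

Flow is perpendicular to layering, so the layers act in series and the equivalent K is the thickness-weighted harmonic mean.
Total thickness L = 12.6 + 11.6 + 11.1 = 35.30 m.
Σ(b_i/K_i) = 12.6/30.6 + 11.6/2.97e-06 + 11.1/0.499 = 3.906e+06 d.
K_eq = L / Σ(b_i/K_i) = 35.30 / 3.906e+06 = 9.038e-06 m/day.
Q = K_eq · A · (Δh/L) = 9.038e-06 × 2200 × (15.2/35.30) = 0.008562 m³/day.

0.00856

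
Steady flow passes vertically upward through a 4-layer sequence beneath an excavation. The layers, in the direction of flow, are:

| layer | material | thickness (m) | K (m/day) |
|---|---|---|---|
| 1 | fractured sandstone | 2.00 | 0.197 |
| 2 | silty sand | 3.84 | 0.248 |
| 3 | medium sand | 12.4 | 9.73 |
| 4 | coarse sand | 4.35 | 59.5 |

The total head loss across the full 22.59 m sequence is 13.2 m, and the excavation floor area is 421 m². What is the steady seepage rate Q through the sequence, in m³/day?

206

Flow is perpendicular to layering, so the layers act in series and the equivalent K is the thickness-weighted harmonic mean.
Total thickness L = 2.00 + 3.84 + 12.4 + 4.35 = 22.59 m.
Σ(b_i/K_i) = 2.00/0.197 + 3.84/0.248 + 12.4/9.73 + 4.35/59.5 = 26.98 d.
K_eq = L / Σ(b_i/K_i) = 22.59 / 26.98 = 0.8372 m/day.
Q = K_eq · A · (Δh/L) = 0.8372 × 421 × (13.2/22.59) = 205.9 m³/day.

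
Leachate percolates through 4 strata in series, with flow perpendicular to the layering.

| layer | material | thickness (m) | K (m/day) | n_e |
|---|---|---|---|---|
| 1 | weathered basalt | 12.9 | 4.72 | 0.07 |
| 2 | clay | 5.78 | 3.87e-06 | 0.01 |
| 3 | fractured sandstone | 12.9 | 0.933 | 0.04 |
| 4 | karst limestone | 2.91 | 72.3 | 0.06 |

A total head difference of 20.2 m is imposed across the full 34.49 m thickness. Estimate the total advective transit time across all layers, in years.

With flow normal to the layers, continuity requires the same specific discharge q through every layer.
Σ(b_i/K_i) = 12.9/4.72 + 5.78/3.87e-06 + 12.9/0.933 + 2.91/72.3 = 1.494e+06 d.
q = Δh / Σ(b_i/K_i) = 20.2 / 1.494e+06 = 1.352e-05 m/day.
In each layer the seepage velocity is v_i = q/n_i, so the layer transit time is t_i = b_i·n_i / q:
  layer 1 (weathered basalt): t_1 = 12.9 × 0.07 / 1.352e-05 = 66766 d
  layer 2 (clay): t_2 = 5.78 × 0.01 / 1.352e-05 = 4274 d
  layer 3 (fractured sandstone): t_3 = 12.9 × 0.04 / 1.352e-05 = 38152 d
  layer 4 (karst limestone): t_4 = 2.91 × 0.06 / 1.352e-05 = 12910 d
Total t = Σ t_i = 1.221e+05 days = 334.3 years.

334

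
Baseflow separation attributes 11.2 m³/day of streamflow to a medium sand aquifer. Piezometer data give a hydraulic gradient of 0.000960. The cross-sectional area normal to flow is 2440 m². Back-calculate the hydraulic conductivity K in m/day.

Hydraulic gradient i = 0.000960.
From Q = K·A·i, K = Q / (A·i) = 11.2 / (2440 × 0.0009600) = 4.781 m/day.

4.78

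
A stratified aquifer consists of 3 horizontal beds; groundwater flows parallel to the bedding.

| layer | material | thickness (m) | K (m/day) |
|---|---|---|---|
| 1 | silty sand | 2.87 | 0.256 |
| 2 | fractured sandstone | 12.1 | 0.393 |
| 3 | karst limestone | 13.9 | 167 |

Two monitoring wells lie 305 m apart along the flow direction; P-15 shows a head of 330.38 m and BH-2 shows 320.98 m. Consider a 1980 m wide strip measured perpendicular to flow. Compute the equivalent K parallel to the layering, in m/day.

Flow is parallel to layering, so each bed carries its own Darcy discharge and the transmissivities add.
Σ(K_i·b_i) = 0.256×2.87 + 0.393×12.1 + 167×13.9 = 2327 m²/day.
Total thickness b = 28.87 m, so K_eq = Σ(K_i·b_i)/b = 80.60 m/day.

80.6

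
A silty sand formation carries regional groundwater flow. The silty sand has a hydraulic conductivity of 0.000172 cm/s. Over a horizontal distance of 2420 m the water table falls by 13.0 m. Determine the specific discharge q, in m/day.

0.000798

Convert K: 0.000172 cm/s × 864 = 0.1486 m/day.
Hydraulic gradient i = Δh / L = 13.0 / 2420 = 0.005372.
Specific discharge q = K · i = 0.1486 × 0.005372 = 0.0007983 m/day.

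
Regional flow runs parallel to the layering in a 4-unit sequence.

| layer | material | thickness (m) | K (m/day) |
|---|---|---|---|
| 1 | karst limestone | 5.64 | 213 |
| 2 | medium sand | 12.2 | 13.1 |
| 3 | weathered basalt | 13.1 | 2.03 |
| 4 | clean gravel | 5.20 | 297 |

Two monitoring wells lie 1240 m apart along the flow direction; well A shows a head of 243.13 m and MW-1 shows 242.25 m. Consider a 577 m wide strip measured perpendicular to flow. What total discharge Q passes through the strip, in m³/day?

1200

Flow is parallel to layering, so each bed carries its own Darcy discharge and the transmissivities add.
Σ(K_i·b_i) = 213×5.64 + 13.1×12.2 + 2.03×13.1 + 297×5.20 = 2932 m²/day.
Hydraulic gradient i = (243.13 − 242.25) / 1240 = 0.88 / 1240 = 0.0007097.
Q = Σ(K_i·b_i) · W · i = 2932 × 577 × 0.0007097 = 1201 m³/day.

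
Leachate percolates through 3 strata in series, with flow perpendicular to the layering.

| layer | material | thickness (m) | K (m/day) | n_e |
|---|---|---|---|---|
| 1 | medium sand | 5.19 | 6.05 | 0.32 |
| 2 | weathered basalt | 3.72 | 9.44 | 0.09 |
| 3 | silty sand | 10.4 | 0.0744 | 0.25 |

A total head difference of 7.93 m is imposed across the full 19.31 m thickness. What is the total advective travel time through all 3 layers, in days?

81.7

With flow normal to the layers, continuity requires the same specific discharge q through every layer.
Σ(b_i/K_i) = 5.19/6.05 + 3.72/9.44 + 10.4/0.0744 = 141.0 d.
q = Δh / Σ(b_i/K_i) = 7.93 / 141.0 = 0.05623 m/day.
In each layer the seepage velocity is v_i = q/n_i, so the layer transit time is t_i = b_i·n_i / q:
  layer 1 (medium sand): t_1 = 5.19 × 0.32 / 0.05623 = 29.54 d
  layer 2 (weathered basalt): t_2 = 3.72 × 0.09 / 0.05623 = 5.954 d
  layer 3 (silty sand): t_3 = 10.4 × 0.25 / 0.05623 = 46.24 d
Total t = Σ t_i = 81.73 days.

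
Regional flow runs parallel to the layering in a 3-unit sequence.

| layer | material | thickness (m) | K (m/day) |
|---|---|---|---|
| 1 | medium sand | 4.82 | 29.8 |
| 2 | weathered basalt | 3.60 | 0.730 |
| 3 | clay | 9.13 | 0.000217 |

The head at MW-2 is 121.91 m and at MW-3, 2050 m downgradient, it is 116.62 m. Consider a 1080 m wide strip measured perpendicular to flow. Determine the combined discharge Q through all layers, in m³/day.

408

Flow is parallel to layering, so each bed carries its own Darcy discharge and the transmissivities add.
Σ(K_i·b_i) = 29.8×4.82 + 0.730×3.60 + 0.000217×9.13 = 146.3 m²/day.
Hydraulic gradient i = (121.91 − 116.62) / 2050 = 5.29 / 2050 = 0.002580.
Q = Σ(K_i·b_i) · W · i = 146.3 × 1080 × 0.002580 = 407.6 m³/day.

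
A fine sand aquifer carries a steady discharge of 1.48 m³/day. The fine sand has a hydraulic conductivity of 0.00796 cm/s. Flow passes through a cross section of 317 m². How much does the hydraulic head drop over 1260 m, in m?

Convert K: 0.00796 cm/s × 864 = 6.877 m/day.
From Q = K·A·i, i = Q / (K·A) = 1.48 / (6.877 × 317.0) = 0.0006789.
Head loss Δh = i · L = 0.0006789 × 1260 = 0.8554 m.

0.855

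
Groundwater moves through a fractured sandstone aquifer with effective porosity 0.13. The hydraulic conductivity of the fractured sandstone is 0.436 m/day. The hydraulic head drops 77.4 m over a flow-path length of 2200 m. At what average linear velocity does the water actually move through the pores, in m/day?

0.118

Hydraulic gradient i = Δh / L = 77.4 / 2200 = 0.03518.
Darcy flux q = K · i = 0.4360 × 0.03518 = 0.01534 m/day.
Seepage velocity v = q / n_e = 0.01534 / 0.13 = 0.1180 m/day.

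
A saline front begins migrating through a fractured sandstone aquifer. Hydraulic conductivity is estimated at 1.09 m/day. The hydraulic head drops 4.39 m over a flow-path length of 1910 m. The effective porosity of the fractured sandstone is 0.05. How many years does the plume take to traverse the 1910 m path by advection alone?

104

Hydraulic gradient i = Δh / L = 4.39 / 1910 = 0.002298.
Darcy flux q = K · i = 1.090 × 0.002298 = 0.002505 m/day.
Seepage velocity v = q / n_e = 0.002505 / 0.05 = 0.05011 m/day.
Travel time t = L / v = 1910 / 0.05011 = 38119 days = 104.4 years.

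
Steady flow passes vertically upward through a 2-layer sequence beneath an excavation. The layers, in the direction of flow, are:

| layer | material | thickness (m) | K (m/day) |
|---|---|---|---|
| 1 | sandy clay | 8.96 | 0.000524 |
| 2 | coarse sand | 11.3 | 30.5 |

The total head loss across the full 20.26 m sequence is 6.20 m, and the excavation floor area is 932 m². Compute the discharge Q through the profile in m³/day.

0.338

Flow is perpendicular to layering, so the layers act in series and the equivalent K is the thickness-weighted harmonic mean.
Total thickness L = 8.96 + 11.3 = 20.26 m.
Σ(b_i/K_i) = 8.96/0.000524 + 11.3/30.5 = 17100 d.
K_eq = L / Σ(b_i/K_i) = 20.26 / 17100 = 0.001185 m/day.
Q = K_eq · A · (Δh/L) = 0.001185 × 932 × (6.20/20.26) = 0.3379 m³/day.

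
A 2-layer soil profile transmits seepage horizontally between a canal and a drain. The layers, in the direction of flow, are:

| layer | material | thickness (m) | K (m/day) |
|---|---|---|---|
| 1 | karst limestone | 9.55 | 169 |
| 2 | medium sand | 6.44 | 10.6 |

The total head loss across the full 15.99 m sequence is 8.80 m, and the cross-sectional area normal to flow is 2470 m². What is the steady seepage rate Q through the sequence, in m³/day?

Flow is perpendicular to layering, so the layers act in series and the equivalent K is the thickness-weighted harmonic mean.
Total thickness L = 9.55 + 6.44 = 15.99 m.
Σ(b_i/K_i) = 9.55/169 + 6.44/10.6 = 0.6641 d.
K_eq = L / Σ(b_i/K_i) = 15.99 / 0.6641 = 24.08 m/day.
Q = K_eq · A · (Δh/L) = 24.08 × 2470 × (8.80/15.99) = 32732 m³/day.

32700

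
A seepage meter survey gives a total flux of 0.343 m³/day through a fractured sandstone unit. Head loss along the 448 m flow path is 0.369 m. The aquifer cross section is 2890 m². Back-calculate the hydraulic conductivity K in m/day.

Hydraulic gradient i = Δh / L = 0.369 / 448 = 0.0008237.
From Q = K·A·i, K = Q / (A·i) = 0.343 / (2890 × 0.0008237) = 0.1441 m/day.

0.144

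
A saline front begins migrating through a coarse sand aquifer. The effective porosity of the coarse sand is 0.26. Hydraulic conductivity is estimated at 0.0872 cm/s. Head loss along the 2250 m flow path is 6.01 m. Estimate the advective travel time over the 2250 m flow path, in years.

7.96

Convert K: 0.0872 cm/s × 864 = 75.34 m/day.
Hydraulic gradient i = Δh / L = 6.01 / 2250 = 0.002671.
Darcy flux q = K · i = 75.34 × 0.002671 = 0.2012 m/day.
Seepage velocity v = q / n_e = 0.2012 / 0.26 = 0.7740 m/day.
Travel time t = L / v = 2250 / 0.7740 = 2907 days = 7.959 years.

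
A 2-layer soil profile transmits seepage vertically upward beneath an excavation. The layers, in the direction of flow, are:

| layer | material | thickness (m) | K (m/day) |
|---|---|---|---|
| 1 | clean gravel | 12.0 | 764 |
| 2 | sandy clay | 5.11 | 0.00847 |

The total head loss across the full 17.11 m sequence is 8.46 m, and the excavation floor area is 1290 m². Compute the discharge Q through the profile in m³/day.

Flow is perpendicular to layering, so the layers act in series and the equivalent K is the thickness-weighted harmonic mean.
Total thickness L = 12.0 + 5.11 = 17.11 m.
Σ(b_i/K_i) = 12.0/764 + 5.11/0.00847 = 603.3 d.
K_eq = L / Σ(b_i/K_i) = 17.11 / 603.3 = 0.02836 m/day.
Q = K_eq · A · (Δh/L) = 0.02836 × 1290 × (8.46/17.11) = 18.09 m³/day.

18.1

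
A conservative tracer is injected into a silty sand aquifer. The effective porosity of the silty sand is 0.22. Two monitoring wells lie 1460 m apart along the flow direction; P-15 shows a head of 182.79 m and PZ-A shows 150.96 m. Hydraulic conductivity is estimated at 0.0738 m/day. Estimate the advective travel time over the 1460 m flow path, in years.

Hydraulic gradient i = (182.79 − 150.96) / 1460 = 31.83 / 1460 = 0.02180.
Darcy flux q = K · i = 0.07380 × 0.02180 = 0.001609 m/day.
Seepage velocity v = q / n_e = 0.001609 / 0.22 = 0.007313 m/day.
Travel time t = L / v = 1460 / 0.007313 = 1.996e+05 days = 546.6 years.

547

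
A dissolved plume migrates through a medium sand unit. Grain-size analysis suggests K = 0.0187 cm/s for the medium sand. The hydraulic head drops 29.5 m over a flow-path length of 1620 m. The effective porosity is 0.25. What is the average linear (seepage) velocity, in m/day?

1.18

Convert K: 0.0187 cm/s × 864 = 16.16 m/day.
Hydraulic gradient i = Δh / L = 29.5 / 1620 = 0.01821.
Darcy flux q = K · i = 16.16 × 0.01821 = 0.2942 m/day.
Seepage velocity v = q / n_e = 0.2942 / 0.25 = 1.177 m/day.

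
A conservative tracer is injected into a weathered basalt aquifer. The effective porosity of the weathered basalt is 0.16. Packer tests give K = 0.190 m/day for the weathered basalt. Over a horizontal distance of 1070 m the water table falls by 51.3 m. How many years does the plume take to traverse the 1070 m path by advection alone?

Hydraulic gradient i = Δh / L = 51.3 / 1070 = 0.04794.
Darcy flux q = K · i = 0.1900 × 0.04794 = 0.009109 m/day.
Seepage velocity v = q / n_e = 0.009109 / 0.16 = 0.05693 m/day.
Travel time t = L / v = 1070 / 0.05693 = 18794 days = 51.45 years.

51.5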